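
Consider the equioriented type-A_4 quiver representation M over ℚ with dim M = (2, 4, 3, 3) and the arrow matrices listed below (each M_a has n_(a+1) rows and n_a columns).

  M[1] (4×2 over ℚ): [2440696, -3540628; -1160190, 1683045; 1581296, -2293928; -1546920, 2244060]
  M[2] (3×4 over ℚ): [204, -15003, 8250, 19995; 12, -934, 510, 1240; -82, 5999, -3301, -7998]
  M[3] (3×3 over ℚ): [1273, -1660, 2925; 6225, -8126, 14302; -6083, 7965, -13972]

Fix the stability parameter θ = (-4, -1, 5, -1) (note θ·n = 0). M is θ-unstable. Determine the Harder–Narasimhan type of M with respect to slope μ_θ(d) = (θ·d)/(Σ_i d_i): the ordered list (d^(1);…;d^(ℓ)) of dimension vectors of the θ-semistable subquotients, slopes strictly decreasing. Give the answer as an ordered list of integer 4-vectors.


Barcode: M ≅ I[1,1], I[1,4], I[2,2]^2, I[2,4], I[3,4]. HN layers by μ_θ (3 steps, strictly decreasing):
  μ^(1)=2; μ^(2)=-1; μ^(3)=-4

((0, 0, 3, 3); (0, 4, 0, 0); (2, 0, 0, 0))


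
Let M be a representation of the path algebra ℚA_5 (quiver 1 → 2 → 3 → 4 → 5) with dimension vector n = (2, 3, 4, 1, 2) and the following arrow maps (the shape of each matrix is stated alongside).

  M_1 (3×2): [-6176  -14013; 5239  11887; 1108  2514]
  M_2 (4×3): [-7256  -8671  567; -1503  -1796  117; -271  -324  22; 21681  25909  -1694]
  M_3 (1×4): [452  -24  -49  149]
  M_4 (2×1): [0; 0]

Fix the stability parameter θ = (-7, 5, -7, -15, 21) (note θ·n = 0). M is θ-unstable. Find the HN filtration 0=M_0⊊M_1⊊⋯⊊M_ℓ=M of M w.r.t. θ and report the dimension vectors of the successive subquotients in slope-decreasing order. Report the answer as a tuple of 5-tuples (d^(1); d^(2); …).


Barcode: M ≅ I[1,3], I[1,4], I[2,3], I[3,3], I[5,5]^2. HN layers by μ_θ (4 steps, strictly decreasing):
  μ^(1)=21; μ^(2)=-1; μ^(3)=-17/3; μ^(4)=-7

((0, 0, 0, 0, 2); (0, 2, 2, 0, 0); (0, 1, 1, 1, 0); (2, 0, 1, 0, 0))


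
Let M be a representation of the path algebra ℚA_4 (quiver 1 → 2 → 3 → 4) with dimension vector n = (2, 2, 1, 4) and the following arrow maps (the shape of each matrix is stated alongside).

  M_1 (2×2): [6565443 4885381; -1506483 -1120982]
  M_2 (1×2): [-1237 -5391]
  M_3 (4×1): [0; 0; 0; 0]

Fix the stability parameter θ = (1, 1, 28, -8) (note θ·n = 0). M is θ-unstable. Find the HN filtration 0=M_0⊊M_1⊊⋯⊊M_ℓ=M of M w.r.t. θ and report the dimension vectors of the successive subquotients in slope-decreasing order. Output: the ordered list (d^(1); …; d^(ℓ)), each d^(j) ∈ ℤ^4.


Interval decomposition of M: I[1,2], I[1,3], I[4,4]^4.
HN type (ℓ=3): μ^(1)=28; μ^(2)=1; μ^(3)=-8

((0, 0, 1, 0); (2, 2, 0, 0); (0, 0, 0, 4))


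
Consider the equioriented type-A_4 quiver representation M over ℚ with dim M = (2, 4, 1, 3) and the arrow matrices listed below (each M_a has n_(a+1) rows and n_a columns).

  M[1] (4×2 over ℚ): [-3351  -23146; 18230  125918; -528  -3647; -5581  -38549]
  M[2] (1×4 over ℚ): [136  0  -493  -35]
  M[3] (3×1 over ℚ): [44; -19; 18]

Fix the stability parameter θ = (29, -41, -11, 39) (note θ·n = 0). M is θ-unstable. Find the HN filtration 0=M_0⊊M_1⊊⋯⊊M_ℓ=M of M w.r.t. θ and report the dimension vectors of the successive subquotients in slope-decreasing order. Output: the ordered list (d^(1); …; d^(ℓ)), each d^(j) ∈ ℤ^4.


Barcode: M ≅ I[1,2], I[1,4], I[2,2]^2, I[4,4]^2. HN layers by μ_θ (4 steps, strictly decreasing):
  μ^(1)=39; μ^(2)=-6; μ^(3)=-23/3; μ^(4)=-41

((0, 0, 0, 3); (1, 1, 0, 0); (1, 1, 1, 0); (0, 2, 0, 0))


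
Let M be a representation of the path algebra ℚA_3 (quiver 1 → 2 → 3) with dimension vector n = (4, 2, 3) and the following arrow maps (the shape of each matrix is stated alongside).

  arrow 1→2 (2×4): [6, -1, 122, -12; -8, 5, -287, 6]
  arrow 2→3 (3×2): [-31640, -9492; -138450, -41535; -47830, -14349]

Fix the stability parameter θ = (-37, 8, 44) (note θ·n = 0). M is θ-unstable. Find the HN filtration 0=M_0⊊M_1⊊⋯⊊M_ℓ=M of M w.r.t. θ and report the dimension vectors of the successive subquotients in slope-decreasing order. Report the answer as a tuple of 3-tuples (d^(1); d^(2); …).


Interval decomposition of M: I[1,1]^2, I[1,2], I[1,3], I[3,3]^2.
HN type (ℓ=3): μ^(1)=44; μ^(2)=8; μ^(3)=-37

((0, 0, 3); (0, 2, 0); (4, 0, 0))


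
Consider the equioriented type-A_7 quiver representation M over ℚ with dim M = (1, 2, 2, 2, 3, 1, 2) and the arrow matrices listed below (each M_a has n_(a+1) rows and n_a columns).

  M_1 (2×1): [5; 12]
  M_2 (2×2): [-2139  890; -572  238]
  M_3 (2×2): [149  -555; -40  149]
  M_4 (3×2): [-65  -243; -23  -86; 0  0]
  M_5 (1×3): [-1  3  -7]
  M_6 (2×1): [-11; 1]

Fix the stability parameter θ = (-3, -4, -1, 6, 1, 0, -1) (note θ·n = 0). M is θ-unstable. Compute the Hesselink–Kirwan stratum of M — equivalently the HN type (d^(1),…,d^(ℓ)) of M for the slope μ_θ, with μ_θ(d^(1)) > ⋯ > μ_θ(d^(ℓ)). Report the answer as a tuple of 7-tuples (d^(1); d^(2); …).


Via rank(M_{q-1}∘⋯∘M_p): M ≅ I[1,5], I[2,7], I[5,5], I[7,7].
μ_θ-semistable layers: μ^(1)=7/2; μ^(2)=3/2; μ^(3)=1; μ^(4)=-1; μ^(5)=-7/2; μ^(6)=-4

((0, 0, 0, 1, 1, 0, 0); (0, 0, 0, 1, 1, 1, 1); (0, 0, 0, 0, 1, 0, 0); (0, 0, 2, 0, 0, 0, 1); (1, 1, 0, 0, 0, 0, 0); (0, 1, 0, 0, 0, 0, 0))


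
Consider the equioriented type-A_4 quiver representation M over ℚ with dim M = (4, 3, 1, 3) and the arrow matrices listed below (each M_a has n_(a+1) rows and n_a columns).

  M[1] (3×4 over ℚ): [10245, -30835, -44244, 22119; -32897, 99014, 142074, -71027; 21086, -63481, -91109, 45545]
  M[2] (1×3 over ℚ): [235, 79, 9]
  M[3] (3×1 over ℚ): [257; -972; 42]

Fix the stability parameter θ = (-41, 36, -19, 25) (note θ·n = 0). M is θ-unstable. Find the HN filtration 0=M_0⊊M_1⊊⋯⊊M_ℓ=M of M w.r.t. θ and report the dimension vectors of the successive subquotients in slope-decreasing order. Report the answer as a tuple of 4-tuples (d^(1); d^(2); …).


Interval decomposition of M: I[1,1], I[1,2]^2, I[1,4], I[4,4]^2.
HN type (ℓ=4): μ^(1)=36; μ^(2)=25; μ^(3)=17/2; μ^(4)=-41

((0, 2, 0, 0); (0, 0, 0, 3); (0, 1, 1, 0); (4, 0, 0, 0))


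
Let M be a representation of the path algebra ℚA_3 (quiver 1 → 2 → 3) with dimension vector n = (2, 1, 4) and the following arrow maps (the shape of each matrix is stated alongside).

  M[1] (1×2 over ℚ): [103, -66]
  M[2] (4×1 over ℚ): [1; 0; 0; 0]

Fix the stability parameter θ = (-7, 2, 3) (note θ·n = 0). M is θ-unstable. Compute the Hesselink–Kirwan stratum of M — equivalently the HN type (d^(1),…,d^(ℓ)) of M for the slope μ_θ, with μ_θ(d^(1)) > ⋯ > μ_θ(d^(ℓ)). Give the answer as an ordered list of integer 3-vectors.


Via rank(M_{q-1}∘⋯∘M_p): M ≅ I[1,1], I[1,3], I[3,3]^3.
μ_θ-semistable layers: μ^(1)=3; μ^(2)=2; μ^(3)=-7

((0, 0, 4); (0, 1, 0); (2, 0, 0))


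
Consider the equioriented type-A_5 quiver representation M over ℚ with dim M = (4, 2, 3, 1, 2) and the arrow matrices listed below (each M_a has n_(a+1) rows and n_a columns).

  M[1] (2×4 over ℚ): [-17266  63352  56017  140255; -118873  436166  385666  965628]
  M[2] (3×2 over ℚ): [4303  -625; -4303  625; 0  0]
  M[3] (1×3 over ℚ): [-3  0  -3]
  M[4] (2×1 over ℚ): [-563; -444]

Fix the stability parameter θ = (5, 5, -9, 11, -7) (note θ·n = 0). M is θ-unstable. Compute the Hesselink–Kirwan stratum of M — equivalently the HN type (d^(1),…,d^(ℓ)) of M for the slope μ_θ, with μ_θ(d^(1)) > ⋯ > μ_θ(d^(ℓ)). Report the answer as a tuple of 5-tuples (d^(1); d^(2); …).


Barcode: M ≅ I[1,1]^2, I[1,2], I[1,5], I[3,3]^2, I[5,5]. HN layers by μ_θ (5 steps, strictly decreasing):
  μ^(1)=5; μ^(2)=2; μ^(3)=1/3; μ^(4)=-7; μ^(5)=-9

((3, 1, 0, 0, 0); (0, 0, 0, 1, 1); (1, 1, 1, 0, 0); (0, 0, 0, 0, 1); (0, 0, 2, 0, 0))


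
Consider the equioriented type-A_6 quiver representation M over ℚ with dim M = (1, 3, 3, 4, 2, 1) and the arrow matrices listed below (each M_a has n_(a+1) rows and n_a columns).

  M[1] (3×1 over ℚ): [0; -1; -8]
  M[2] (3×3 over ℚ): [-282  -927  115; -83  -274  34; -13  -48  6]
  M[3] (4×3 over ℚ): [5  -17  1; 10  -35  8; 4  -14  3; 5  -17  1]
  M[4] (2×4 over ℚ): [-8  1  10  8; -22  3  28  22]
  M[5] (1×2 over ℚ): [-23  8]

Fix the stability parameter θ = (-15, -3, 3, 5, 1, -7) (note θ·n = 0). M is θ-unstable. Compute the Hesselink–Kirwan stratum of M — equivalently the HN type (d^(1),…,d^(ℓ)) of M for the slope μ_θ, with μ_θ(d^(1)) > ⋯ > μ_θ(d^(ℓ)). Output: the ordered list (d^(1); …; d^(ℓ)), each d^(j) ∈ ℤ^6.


Barcode: M ≅ I[1,4], I[2,5], I[2,6], I[4,4]. HN layers by μ_θ (5 steps, strictly decreasing):
  μ^(1)=5; μ^(2)=3; μ^(3)=1/2; μ^(4)=-3; μ^(5)=-15

((0, 0, 0, 2, 0, 0); (0, 0, 2, 1, 1, 0); (0, 0, 1, 1, 1, 1); (0, 3, 0, 0, 0, 0); (1, 0, 0, 0, 0, 0))


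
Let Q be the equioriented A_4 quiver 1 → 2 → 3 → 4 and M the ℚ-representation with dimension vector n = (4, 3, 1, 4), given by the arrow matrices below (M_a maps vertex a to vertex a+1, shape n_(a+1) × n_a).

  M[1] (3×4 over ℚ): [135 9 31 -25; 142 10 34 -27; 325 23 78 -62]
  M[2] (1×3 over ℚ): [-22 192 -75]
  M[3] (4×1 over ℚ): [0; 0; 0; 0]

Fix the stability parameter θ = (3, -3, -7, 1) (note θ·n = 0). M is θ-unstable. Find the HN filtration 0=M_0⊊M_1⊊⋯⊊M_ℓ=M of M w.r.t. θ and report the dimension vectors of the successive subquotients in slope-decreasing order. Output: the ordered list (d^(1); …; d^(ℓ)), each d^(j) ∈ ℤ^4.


Interval decomposition of M: I[1,1], I[1,2]^2, I[1,3], I[4,4]^4.
HN type (ℓ=4): μ^(1)=3; μ^(2)=1; μ^(3)=0; μ^(4)=-7/3

((1, 0, 0, 0); (0, 0, 0, 4); (2, 2, 0, 0); (1, 1, 1, 0))


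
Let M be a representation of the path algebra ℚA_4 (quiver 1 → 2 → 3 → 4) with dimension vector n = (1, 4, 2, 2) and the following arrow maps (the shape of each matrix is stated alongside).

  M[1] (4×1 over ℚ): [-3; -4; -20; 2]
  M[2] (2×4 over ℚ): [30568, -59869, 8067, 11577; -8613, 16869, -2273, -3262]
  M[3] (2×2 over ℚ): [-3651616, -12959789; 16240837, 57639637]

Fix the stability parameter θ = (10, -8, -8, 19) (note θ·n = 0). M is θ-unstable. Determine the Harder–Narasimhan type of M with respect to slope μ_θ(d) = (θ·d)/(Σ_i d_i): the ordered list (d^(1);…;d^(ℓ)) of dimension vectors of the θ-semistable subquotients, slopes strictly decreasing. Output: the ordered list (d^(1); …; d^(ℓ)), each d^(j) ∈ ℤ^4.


Via rank(M_{q-1}∘⋯∘M_p): M ≅ I[1,4], I[2,2]^2, I[2,4].
μ_θ-semistable layers: μ^(1)=19; μ^(2)=-2; μ^(3)=-8

((0, 0, 0, 2); (1, 1, 1, 0); (0, 3, 1, 0))


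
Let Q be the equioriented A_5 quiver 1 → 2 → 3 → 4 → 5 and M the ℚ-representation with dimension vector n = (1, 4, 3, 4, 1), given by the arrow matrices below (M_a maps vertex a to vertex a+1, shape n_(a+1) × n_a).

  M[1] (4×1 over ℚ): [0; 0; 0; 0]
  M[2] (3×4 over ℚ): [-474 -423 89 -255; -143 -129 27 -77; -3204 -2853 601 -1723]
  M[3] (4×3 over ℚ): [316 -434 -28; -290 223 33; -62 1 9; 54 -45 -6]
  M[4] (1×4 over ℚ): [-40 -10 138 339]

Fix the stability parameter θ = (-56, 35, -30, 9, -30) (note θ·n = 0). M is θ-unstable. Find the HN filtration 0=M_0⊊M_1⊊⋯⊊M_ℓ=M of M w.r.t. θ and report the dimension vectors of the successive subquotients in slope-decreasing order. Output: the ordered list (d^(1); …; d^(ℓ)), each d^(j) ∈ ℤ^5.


Interval decomposition of M: I[1,1], I[2,2], I[2,3], I[2,4], I[2,5], I[4,4]^2.
HN type (ℓ=5): μ^(1)=35; μ^(2)=9; μ^(3)=5/2; μ^(4)=-4; μ^(5)=-56

((0, 1, 0, 0, 0); (0, 0, 0, 3, 0); (0, 2, 2, 0, 0); (0, 1, 1, 1, 1); (1, 0, 0, 0, 0))


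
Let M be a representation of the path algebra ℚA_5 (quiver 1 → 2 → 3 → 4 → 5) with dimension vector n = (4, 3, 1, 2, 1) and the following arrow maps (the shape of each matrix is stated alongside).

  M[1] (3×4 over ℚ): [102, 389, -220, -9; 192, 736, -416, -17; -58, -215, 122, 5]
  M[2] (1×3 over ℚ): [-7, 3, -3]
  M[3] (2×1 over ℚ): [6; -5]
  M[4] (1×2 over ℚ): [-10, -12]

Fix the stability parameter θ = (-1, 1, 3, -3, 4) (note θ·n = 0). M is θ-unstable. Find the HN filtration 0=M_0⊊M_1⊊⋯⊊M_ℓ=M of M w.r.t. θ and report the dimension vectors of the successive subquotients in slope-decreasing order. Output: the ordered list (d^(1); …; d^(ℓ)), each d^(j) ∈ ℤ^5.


Via rank(M_{q-1}∘⋯∘M_p): M ≅ I[1,1], I[1,2]^2, I[1,4], I[4,5].
μ_θ-semistable layers: μ^(1)=4; μ^(2)=1; μ^(3)=1/3; μ^(4)=-1; μ^(5)=-3

((0, 0, 0, 0, 1); (0, 2, 0, 0, 0); (0, 1, 1, 1, 0); (4, 0, 0, 0, 0); (0, 0, 0, 1, 0))


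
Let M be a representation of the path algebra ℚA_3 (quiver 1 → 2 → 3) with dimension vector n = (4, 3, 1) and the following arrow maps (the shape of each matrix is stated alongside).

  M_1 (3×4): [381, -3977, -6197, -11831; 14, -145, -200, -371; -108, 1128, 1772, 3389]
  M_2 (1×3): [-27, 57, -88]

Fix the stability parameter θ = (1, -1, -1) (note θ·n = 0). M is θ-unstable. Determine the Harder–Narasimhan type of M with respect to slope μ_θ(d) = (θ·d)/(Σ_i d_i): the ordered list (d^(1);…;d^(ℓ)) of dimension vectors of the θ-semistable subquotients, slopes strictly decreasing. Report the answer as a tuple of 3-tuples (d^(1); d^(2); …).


Interval decomposition of M: I[1,1], I[1,2]^2, I[1,3].
HN type (ℓ=3): μ^(1)=1; μ^(2)=0; μ^(3)=-1/3

((1, 0, 0); (2, 2, 0); (1, 1, 1))


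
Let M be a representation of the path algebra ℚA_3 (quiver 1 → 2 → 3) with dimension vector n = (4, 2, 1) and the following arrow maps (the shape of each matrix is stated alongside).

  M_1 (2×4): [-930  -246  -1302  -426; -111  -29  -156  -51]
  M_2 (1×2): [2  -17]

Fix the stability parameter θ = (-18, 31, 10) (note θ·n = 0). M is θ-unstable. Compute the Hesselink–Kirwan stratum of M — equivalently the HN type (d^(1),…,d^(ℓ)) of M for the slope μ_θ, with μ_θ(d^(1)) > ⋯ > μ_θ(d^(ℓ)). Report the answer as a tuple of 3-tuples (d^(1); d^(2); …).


Barcode: M ≅ I[1,1]^2, I[1,2], I[1,3]. HN layers by μ_θ (3 steps, strictly decreasing):
  μ^(1)=31; μ^(2)=41/2; μ^(3)=-18

((0, 1, 0); (0, 1, 1); (4, 0, 0))


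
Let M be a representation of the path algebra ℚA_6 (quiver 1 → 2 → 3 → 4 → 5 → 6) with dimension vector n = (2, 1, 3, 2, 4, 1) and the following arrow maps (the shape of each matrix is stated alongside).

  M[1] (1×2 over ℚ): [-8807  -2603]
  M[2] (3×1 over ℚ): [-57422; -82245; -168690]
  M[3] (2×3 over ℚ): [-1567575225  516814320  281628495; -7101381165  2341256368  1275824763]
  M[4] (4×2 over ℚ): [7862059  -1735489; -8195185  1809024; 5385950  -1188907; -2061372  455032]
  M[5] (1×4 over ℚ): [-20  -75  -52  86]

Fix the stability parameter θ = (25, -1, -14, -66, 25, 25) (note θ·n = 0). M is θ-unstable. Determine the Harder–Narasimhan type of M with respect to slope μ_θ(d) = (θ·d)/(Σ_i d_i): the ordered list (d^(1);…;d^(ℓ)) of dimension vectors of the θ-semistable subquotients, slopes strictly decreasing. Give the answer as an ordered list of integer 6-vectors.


Interval decomposition of M: I[1,1], I[1,3], I[3,3], I[3,6], I[4,5], I[5,5]^2.
HN type (ℓ=5): μ^(1)=25; μ^(2)=10/3; μ^(3)=-14; μ^(4)=-40; μ^(5)=-66

((1, 0, 0, 0, 4, 1); (1, 1, 1, 0, 0, 0); (0, 0, 1, 0, 0, 0); (0, 0, 1, 1, 0, 0); (0, 0, 0, 1, 0, 0))


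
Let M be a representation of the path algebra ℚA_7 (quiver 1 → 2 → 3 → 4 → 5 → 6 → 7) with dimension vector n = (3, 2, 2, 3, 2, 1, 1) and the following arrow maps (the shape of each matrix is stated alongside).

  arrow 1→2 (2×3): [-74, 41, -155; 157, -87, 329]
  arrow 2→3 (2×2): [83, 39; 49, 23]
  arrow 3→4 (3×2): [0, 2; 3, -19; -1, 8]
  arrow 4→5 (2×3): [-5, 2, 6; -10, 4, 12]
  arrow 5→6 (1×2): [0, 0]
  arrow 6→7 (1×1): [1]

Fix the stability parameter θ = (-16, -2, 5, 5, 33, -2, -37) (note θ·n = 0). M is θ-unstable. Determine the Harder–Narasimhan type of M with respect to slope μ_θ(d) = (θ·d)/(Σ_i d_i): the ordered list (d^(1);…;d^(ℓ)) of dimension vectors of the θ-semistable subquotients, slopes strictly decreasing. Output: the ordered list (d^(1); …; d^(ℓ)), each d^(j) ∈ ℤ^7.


Barcode: M ≅ I[1,1], I[1,4]^2, I[4,5], I[5,5], I[6,7]. HN layers by μ_θ (5 steps, strictly decreasing):
  μ^(1)=33; μ^(2)=5; μ^(3)=-2; μ^(4)=-16; μ^(5)=-39/2

((0, 0, 0, 0, 2, 0, 0); (0, 0, 2, 3, 0, 0, 0); (0, 2, 0, 0, 0, 0, 0); (3, 0, 0, 0, 0, 0, 0); (0, 0, 0, 0, 0, 1, 1))


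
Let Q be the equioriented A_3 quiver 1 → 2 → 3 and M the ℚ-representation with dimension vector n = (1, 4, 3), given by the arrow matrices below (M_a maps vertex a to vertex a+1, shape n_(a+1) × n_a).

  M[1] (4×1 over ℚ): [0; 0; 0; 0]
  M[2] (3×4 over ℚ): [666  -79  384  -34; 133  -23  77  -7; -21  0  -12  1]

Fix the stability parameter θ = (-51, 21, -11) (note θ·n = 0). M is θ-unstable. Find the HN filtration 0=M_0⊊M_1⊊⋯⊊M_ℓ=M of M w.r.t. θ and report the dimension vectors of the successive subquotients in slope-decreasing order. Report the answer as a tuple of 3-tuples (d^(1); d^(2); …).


Barcode: M ≅ I[1,1], I[2,2], I[2,3]^3. HN layers by μ_θ (3 steps, strictly decreasing):
  μ^(1)=21; μ^(2)=5; μ^(3)=-51

((0, 1, 0); (0, 3, 3); (1, 0, 0))


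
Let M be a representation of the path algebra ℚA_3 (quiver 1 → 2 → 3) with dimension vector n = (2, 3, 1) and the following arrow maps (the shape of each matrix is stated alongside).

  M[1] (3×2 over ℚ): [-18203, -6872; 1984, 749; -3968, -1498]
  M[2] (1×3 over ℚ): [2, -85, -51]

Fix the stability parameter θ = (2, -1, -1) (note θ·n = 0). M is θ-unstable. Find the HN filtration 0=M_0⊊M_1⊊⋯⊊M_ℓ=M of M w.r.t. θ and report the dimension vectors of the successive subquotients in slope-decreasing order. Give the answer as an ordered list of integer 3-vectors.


Interval decomposition of M: I[1,2], I[1,3], I[2,2].
HN type (ℓ=3): μ^(1)=1/2; μ^(2)=0; μ^(3)=-1

((1, 1, 0); (1, 1, 1); (0, 1, 0))


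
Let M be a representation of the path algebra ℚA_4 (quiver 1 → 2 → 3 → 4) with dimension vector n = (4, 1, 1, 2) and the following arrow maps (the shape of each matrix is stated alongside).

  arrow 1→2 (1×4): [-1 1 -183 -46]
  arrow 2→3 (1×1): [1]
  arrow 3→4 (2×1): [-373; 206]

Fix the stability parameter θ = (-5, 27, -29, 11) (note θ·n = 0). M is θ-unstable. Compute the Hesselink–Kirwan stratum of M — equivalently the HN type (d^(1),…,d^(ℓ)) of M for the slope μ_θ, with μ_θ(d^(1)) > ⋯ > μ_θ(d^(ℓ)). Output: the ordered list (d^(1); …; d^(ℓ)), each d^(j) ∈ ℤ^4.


Interval decomposition of M: I[1,1]^3, I[1,4], I[4,4].
HN type (ℓ=3): μ^(1)=11; μ^(2)=-1; μ^(3)=-5

((0, 0, 0, 2); (0, 1, 1, 0); (4, 0, 0, 0))


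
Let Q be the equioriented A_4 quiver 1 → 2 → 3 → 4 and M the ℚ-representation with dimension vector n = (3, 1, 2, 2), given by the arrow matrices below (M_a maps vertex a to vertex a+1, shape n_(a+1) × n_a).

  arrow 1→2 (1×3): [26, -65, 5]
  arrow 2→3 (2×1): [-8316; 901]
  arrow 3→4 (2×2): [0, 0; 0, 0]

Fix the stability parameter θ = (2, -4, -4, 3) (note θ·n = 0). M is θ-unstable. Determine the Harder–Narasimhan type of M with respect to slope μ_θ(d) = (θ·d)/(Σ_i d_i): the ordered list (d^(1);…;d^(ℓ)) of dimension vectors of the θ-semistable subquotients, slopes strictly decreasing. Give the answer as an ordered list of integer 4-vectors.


Via rank(M_{q-1}∘⋯∘M_p): M ≅ I[1,1]^2, I[1,3], I[3,3], I[4,4]^2.
μ_θ-semistable layers: μ^(1)=3; μ^(2)=2; μ^(3)=-2; μ^(4)=-4

((0, 0, 0, 2); (2, 0, 0, 0); (1, 1, 1, 0); (0, 0, 1, 0))


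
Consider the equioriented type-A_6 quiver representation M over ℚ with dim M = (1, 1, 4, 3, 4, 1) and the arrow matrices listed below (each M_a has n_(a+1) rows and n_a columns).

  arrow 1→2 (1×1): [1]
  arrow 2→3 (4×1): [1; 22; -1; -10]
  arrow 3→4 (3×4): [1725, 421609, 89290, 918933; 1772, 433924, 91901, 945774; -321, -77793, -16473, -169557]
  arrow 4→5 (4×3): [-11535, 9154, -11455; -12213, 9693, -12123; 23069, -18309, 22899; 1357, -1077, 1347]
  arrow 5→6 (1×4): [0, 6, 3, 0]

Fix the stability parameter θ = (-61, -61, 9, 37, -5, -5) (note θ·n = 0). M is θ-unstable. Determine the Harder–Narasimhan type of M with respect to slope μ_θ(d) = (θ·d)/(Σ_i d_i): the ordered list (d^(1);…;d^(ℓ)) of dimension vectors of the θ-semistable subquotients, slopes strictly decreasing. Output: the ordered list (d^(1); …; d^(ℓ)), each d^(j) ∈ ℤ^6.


Via rank(M_{q-1}∘⋯∘M_p): M ≅ I[1,5], I[3,3], I[3,4], I[3,6], I[5,5]^2.
μ_θ-semistable layers: μ^(1)=37; μ^(2)=16; μ^(3)=9; μ^(4)=-5; μ^(5)=-61

((0, 0, 0, 1, 0, 0); (0, 0, 0, 1, 1, 0); (0, 0, 4, 1, 1, 1); (0, 0, 0, 0, 2, 0); (1, 1, 0, 0, 0, 0))


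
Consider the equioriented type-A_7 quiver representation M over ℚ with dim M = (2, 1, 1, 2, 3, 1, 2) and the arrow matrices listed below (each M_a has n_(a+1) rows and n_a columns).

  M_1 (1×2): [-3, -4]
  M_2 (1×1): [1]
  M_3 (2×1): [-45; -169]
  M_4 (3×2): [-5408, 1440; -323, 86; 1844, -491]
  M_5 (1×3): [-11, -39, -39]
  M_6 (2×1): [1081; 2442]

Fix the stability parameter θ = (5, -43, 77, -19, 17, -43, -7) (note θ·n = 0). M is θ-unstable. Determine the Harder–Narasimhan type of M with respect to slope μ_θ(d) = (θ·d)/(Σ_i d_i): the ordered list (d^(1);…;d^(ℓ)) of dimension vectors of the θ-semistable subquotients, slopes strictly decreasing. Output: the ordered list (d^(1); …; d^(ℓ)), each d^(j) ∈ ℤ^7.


Interval decomposition of M: I[1,1], I[1,5], I[4,7], I[5,5], I[7,7].
HN type (ℓ=6): μ^(1)=25; μ^(2)=17; μ^(3)=5; μ^(4)=-7; μ^(5)=-13; μ^(6)=-19

((0, 0, 1, 1, 1, 0, 0); (0, 0, 0, 0, 1, 0, 0); (1, 0, 0, 0, 0, 0, 0); (0, 0, 0, 0, 0, 0, 2); (0, 0, 0, 0, 1, 1, 0); (1, 1, 0, 1, 0, 0, 0))


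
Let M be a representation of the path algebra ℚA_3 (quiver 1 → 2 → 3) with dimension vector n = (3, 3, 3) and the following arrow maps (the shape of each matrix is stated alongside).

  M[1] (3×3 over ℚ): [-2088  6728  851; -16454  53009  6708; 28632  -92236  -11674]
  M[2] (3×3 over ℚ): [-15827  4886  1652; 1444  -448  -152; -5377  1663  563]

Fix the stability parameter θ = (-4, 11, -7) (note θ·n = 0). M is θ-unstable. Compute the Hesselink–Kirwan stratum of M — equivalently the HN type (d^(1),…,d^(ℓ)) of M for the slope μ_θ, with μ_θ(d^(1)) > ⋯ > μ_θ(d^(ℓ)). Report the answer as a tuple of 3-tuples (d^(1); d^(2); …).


Interval decomposition of M: I[1,1], I[1,3]^2, I[2,2], I[3,3].
HN type (ℓ=4): μ^(1)=11; μ^(2)=2; μ^(3)=-4; μ^(4)=-7

((0, 1, 0); (0, 2, 2); (3, 0, 0); (0, 0, 1))


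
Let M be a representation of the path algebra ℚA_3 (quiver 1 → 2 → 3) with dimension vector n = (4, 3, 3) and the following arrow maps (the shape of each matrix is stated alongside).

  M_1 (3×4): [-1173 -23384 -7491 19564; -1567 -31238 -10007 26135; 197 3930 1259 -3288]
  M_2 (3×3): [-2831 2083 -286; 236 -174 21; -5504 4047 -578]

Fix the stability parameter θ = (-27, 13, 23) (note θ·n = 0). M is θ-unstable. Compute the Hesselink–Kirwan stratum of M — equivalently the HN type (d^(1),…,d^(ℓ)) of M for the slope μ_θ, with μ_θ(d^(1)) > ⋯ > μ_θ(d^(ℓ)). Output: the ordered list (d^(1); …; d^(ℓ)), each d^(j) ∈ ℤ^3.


Via rank(M_{q-1}∘⋯∘M_p): M ≅ I[1,1], I[1,3]^3.
μ_θ-semistable layers: μ^(1)=23; μ^(2)=13; μ^(3)=-27

((0, 0, 3); (0, 3, 0); (4, 0, 0))


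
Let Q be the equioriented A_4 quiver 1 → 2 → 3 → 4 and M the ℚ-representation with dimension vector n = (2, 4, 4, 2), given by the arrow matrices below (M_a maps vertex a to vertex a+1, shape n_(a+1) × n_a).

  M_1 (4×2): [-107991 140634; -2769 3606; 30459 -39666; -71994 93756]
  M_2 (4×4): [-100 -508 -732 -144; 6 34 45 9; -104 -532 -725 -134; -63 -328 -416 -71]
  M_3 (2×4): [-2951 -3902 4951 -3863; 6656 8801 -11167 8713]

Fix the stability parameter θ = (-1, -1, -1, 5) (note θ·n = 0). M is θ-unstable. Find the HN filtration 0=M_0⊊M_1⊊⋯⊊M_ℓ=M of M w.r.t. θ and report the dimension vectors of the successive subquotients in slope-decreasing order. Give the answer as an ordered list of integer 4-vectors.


Via rank(M_{q-1}∘⋯∘M_p): M ≅ I[1,1], I[1,4], I[2,3]^2, I[2,4].
μ_θ-semistable layers: μ^(1)=5; μ^(2)=-1

((0, 0, 0, 2); (2, 4, 4, 0))


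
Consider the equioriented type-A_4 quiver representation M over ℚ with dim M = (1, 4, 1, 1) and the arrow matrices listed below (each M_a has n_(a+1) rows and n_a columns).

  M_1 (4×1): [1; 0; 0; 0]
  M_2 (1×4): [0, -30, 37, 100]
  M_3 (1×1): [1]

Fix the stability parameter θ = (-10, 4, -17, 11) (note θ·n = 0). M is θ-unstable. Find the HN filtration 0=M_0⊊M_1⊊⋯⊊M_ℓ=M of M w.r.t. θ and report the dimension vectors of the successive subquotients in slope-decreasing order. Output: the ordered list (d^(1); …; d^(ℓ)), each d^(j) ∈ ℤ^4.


Interval decomposition of M: I[1,2], I[2,2]^2, I[2,4].
HN type (ℓ=4): μ^(1)=11; μ^(2)=4; μ^(3)=-13/2; μ^(4)=-10

((0, 0, 0, 1); (0, 3, 0, 0); (0, 1, 1, 0); (1, 0, 0, 0))


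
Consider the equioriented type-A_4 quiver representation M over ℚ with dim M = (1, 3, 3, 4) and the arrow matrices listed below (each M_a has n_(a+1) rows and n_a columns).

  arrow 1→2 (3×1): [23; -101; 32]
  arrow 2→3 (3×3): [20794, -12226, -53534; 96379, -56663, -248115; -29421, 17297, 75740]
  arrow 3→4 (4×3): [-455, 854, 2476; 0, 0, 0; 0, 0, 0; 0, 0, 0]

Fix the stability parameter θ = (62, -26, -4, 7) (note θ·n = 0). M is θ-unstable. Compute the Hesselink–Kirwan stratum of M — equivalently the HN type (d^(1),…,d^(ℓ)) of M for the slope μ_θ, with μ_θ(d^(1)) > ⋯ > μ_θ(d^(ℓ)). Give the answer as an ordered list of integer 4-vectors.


Via rank(M_{q-1}∘⋯∘M_p): M ≅ I[1,2], I[2,3]^2, I[3,4], I[4,4]^3.
μ_θ-semistable layers: μ^(1)=18; μ^(2)=7; μ^(3)=-4; μ^(4)=-26

((1, 1, 0, 0); (0, 0, 0, 4); (0, 0, 3, 0); (0, 2, 0, 0))


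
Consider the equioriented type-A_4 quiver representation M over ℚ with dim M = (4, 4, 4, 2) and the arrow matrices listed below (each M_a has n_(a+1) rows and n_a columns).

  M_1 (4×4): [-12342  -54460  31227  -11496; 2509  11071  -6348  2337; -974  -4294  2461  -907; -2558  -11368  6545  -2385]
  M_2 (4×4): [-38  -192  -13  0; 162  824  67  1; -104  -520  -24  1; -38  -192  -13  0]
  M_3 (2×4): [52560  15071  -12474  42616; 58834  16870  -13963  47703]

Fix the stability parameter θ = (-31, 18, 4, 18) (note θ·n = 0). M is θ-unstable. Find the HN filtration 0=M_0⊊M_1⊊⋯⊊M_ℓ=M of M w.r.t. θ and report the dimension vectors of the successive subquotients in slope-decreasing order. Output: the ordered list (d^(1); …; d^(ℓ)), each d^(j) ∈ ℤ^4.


Via rank(M_{q-1}∘⋯∘M_p): M ≅ I[1,2]^2, I[1,4]^2, I[3,3]^2.
μ_θ-semistable layers: μ^(1)=18; μ^(2)=11; μ^(3)=4; μ^(4)=-31

((0, 2, 0, 2); (0, 2, 2, 0); (0, 0, 2, 0); (4, 0, 0, 0))


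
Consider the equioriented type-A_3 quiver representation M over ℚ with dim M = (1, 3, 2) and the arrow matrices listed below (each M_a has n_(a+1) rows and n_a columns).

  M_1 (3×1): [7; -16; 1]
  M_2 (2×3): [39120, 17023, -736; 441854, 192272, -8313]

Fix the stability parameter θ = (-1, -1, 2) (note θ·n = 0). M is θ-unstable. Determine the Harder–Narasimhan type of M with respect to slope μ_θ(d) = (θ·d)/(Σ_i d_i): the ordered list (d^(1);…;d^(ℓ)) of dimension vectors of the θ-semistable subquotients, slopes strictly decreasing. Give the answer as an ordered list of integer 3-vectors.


Via rank(M_{q-1}∘⋯∘M_p): M ≅ I[1,3], I[2,2], I[2,3].
μ_θ-semistable layers: μ^(1)=2; μ^(2)=-1

((0, 0, 2); (1, 3, 0))


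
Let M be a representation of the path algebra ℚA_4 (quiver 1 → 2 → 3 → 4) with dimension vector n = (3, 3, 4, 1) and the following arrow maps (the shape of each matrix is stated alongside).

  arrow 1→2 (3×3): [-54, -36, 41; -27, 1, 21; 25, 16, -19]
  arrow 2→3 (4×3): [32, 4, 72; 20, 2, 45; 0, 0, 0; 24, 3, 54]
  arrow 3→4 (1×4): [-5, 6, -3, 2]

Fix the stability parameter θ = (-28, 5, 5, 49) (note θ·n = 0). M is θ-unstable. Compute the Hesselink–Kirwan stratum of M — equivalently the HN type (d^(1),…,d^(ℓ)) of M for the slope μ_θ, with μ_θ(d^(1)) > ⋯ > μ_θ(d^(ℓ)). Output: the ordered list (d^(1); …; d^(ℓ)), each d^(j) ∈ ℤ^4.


Interval decomposition of M: I[1,2], I[1,3], I[1,4], I[3,3]^2.
HN type (ℓ=3): μ^(1)=49; μ^(2)=5; μ^(3)=-28

((0, 0, 0, 1); (0, 3, 4, 0); (3, 0, 0, 0))


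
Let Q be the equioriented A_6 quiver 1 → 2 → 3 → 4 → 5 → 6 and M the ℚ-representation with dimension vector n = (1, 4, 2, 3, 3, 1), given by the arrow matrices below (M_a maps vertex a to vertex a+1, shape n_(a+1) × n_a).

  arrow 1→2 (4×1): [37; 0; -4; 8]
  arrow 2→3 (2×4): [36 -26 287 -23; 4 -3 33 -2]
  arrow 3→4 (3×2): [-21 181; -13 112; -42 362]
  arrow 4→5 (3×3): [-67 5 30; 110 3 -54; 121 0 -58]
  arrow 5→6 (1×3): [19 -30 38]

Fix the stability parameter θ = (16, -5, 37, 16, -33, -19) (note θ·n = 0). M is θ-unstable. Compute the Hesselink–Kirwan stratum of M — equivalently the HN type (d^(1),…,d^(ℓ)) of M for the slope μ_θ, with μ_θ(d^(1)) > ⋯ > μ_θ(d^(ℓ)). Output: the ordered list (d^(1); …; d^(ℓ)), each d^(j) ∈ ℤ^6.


Via rank(M_{q-1}∘⋯∘M_p): M ≅ I[1,2], I[2,2], I[2,5], I[2,6], I[4,5].
μ_θ-semistable layers: μ^(1)=20/3; μ^(2)=11/2; μ^(3)=1/4; μ^(4)=-5; μ^(5)=-17/2

((0, 0, 1, 1, 1, 0); (1, 1, 0, 0, 0, 0); (0, 0, 1, 1, 1, 1); (0, 3, 0, 0, 0, 0); (0, 0, 0, 1, 1, 0))


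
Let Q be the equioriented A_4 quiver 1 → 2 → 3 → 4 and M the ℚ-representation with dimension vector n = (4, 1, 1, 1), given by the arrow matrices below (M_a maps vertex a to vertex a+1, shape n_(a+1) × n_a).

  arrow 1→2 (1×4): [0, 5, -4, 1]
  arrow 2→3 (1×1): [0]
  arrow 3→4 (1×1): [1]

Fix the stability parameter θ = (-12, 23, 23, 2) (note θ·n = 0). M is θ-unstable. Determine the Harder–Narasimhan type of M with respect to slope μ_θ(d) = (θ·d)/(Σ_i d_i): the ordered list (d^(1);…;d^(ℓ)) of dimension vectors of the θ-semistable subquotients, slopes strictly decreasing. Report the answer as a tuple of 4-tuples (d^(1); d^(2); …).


Interval decomposition of M: I[1,1]^3, I[1,2], I[3,4].
HN type (ℓ=3): μ^(1)=23; μ^(2)=25/2; μ^(3)=-12

((0, 1, 0, 0); (0, 0, 1, 1); (4, 0, 0, 0))


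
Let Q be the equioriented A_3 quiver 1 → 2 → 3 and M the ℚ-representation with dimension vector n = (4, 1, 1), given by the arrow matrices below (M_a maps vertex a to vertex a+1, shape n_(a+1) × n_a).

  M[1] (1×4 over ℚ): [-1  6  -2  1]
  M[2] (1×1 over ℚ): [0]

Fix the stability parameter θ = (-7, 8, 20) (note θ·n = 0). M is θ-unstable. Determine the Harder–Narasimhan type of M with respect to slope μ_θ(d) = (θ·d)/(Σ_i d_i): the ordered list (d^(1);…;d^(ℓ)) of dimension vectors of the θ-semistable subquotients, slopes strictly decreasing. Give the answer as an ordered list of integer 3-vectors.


Interval decomposition of M: I[1,1]^3, I[1,2], I[3,3].
HN type (ℓ=3): μ^(1)=20; μ^(2)=8; μ^(3)=-7

((0, 0, 1); (0, 1, 0); (4, 0, 0))


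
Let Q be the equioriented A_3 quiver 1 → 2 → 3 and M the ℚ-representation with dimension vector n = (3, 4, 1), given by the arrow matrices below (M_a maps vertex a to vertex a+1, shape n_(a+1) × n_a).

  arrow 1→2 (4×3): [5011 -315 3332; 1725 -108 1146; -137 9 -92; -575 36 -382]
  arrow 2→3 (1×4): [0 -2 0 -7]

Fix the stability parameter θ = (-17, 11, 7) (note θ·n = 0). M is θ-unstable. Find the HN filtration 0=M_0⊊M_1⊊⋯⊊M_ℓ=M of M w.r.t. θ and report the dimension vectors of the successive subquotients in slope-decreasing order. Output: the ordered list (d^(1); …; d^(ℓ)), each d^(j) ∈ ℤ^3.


Interval decomposition of M: I[1,1], I[1,2], I[1,3], I[2,2]^2.
HN type (ℓ=3): μ^(1)=11; μ^(2)=9; μ^(3)=-17

((0, 3, 0); (0, 1, 1); (3, 0, 0))


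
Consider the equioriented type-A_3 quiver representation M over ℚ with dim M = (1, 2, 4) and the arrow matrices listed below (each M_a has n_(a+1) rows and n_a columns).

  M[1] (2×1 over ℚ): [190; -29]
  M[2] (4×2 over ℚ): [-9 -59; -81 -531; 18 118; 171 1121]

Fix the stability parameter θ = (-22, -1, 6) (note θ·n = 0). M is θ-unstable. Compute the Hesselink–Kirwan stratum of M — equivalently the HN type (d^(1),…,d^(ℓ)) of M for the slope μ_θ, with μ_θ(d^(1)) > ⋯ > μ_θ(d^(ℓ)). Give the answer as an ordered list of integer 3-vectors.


Barcode: M ≅ I[1,3], I[2,2], I[3,3]^3. HN layers by μ_θ (3 steps, strictly decreasing):
  μ^(1)=6; μ^(2)=-1; μ^(3)=-22

((0, 0, 4); (0, 2, 0); (1, 0, 0))


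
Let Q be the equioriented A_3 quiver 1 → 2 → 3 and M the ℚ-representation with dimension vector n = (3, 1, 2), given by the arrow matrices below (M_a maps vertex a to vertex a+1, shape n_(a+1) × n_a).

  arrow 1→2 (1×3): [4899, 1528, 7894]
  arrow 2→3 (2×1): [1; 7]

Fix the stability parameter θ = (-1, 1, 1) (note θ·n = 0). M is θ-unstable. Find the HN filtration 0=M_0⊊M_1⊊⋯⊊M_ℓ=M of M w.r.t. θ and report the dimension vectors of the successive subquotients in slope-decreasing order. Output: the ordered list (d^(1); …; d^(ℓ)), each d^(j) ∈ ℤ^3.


Interval decomposition of M: I[1,1]^2, I[1,3], I[3,3].
HN type (ℓ=2): μ^(1)=1; μ^(2)=-1

((0, 1, 2); (3, 0, 0))


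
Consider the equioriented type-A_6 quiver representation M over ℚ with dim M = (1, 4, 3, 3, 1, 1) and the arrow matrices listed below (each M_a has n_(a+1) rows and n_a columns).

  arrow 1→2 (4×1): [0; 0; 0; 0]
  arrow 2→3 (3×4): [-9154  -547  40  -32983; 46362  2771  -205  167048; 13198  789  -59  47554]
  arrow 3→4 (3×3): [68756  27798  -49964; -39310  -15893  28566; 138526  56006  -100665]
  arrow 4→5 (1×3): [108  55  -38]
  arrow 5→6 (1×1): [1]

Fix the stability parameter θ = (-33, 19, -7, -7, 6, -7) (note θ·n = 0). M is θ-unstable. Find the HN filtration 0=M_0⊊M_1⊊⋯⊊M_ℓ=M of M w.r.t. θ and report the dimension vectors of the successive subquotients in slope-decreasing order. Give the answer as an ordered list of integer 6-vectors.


Via rank(M_{q-1}∘⋯∘M_p): M ≅ I[1,1], I[2,2], I[2,3], I[2,4], I[2,6], I[4,4].
μ_θ-semistable layers: μ^(1)=19; μ^(2)=6; μ^(3)=5/3; μ^(4)=4/5; μ^(5)=-7; μ^(6)=-33

((0, 1, 0, 0, 0, 0); (0, 1, 1, 0, 0, 0); (0, 1, 1, 1, 0, 0); (0, 1, 1, 1, 1, 1); (0, 0, 0, 1, 0, 0); (1, 0, 0, 0, 0, 0))


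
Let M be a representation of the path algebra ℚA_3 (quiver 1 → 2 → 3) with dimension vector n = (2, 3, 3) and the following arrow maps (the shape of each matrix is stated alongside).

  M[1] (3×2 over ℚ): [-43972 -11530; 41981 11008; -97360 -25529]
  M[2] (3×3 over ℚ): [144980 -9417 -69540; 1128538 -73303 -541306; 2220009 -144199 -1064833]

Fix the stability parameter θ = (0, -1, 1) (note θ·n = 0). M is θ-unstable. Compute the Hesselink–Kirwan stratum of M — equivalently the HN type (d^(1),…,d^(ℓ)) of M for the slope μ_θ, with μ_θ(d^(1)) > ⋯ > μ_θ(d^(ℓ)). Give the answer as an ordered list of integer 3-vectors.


Interval decomposition of M: I[1,3]^2, I[2,2], I[3,3].
HN type (ℓ=3): μ^(1)=1; μ^(2)=-1/2; μ^(3)=-1

((0, 0, 3); (2, 2, 0); (0, 1, 0))


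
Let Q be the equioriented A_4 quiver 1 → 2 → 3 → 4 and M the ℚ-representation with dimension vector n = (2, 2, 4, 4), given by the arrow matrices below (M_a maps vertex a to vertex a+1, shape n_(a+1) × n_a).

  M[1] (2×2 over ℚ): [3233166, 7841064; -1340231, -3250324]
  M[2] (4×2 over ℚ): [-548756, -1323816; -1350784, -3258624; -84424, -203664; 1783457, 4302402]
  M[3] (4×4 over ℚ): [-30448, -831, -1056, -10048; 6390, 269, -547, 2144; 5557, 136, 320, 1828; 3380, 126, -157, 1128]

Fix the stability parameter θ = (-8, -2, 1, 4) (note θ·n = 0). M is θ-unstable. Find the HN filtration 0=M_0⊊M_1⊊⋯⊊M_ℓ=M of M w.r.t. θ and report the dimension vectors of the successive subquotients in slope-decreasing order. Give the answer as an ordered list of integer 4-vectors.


Barcode: M ≅ I[1,1], I[1,2], I[2,3], I[3,4]^3, I[4,4]. HN layers by μ_θ (4 steps, strictly decreasing):
  μ^(1)=4; μ^(2)=1; μ^(3)=-2; μ^(4)=-8

((0, 0, 0, 4); (0, 0, 4, 0); (0, 2, 0, 0); (2, 0, 0, 0))


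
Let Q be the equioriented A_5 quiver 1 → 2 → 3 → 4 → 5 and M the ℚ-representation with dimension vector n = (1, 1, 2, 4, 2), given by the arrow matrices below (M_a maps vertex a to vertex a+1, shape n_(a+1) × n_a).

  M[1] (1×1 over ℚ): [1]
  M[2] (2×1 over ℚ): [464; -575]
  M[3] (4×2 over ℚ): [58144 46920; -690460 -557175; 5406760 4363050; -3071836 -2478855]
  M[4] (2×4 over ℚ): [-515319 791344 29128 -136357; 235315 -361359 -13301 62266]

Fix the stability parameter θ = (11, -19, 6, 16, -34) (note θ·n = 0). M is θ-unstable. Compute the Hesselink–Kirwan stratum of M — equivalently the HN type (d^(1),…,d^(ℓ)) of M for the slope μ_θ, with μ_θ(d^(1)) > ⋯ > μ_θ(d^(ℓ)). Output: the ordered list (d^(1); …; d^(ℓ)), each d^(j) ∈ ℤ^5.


Via rank(M_{q-1}∘⋯∘M_p): M ≅ I[1,5], I[3,3], I[4,4]^2, I[4,5].
μ_θ-semistable layers: μ^(1)=16; μ^(2)=6; μ^(3)=-4; μ^(4)=-9

((0, 0, 0, 2, 0); (0, 0, 1, 0, 0); (1, 1, 1, 1, 1); (0, 0, 0, 1, 1))


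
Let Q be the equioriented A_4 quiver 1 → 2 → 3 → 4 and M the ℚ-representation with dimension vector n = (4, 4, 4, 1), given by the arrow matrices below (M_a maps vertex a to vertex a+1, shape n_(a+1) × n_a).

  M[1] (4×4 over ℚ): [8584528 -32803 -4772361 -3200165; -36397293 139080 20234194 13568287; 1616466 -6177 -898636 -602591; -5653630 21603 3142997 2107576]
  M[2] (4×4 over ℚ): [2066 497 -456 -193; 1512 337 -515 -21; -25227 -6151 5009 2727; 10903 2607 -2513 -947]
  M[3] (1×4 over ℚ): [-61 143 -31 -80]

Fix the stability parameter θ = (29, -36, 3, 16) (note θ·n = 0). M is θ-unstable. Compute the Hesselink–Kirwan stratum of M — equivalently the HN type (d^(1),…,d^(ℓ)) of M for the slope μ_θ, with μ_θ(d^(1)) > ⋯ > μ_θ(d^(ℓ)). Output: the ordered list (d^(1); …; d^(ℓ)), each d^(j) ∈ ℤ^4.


Barcode: M ≅ I[1,3]^3, I[1,4]. HN layers by μ_θ (3 steps, strictly decreasing):
  μ^(1)=16; μ^(2)=3; μ^(3)=-7/2

((0, 0, 0, 1); (0, 0, 4, 0); (4, 4, 0, 0))


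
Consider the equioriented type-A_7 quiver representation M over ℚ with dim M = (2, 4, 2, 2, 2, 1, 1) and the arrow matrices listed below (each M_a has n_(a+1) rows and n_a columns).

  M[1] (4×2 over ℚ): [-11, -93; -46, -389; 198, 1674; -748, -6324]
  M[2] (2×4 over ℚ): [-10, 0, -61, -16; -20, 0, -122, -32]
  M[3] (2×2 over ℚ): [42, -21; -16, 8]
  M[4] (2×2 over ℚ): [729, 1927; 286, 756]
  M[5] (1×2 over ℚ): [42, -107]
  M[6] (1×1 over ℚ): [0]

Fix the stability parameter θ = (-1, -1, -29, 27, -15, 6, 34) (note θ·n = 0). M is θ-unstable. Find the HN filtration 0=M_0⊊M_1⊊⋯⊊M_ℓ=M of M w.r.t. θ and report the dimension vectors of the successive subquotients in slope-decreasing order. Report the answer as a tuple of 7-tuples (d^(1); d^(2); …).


Interval decomposition of M: I[1,2]^2, I[2,2], I[2,3], I[3,5], I[4,6], I[7,7].
HN type (ℓ=5): μ^(1)=34; μ^(2)=6; μ^(3)=-1; μ^(4)=-15; μ^(5)=-29

((0, 0, 0, 0, 0, 0, 1); (0, 0, 0, 2, 2, 1, 0); (2, 3, 0, 0, 0, 0, 0); (0, 1, 1, 0, 0, 0, 0); (0, 0, 1, 0, 0, 0, 0))


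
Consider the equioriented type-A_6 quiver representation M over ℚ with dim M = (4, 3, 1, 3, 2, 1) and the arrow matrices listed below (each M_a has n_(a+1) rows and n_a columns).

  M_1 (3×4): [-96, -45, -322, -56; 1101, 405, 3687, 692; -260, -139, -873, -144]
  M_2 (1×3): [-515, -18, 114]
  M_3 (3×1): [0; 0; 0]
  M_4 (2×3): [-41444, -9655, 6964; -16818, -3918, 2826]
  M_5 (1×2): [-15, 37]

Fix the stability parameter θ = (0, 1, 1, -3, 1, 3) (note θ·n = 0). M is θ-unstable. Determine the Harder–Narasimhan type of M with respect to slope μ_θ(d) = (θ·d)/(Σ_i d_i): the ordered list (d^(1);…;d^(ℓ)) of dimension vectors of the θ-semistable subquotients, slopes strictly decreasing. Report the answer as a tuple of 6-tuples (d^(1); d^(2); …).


Interval decomposition of M: I[1,1], I[1,2]^2, I[1,3], I[4,4], I[4,5], I[4,6].
HN type (ℓ=4): μ^(1)=3; μ^(2)=1; μ^(3)=0; μ^(4)=-3

((0, 0, 0, 0, 0, 1); (0, 3, 1, 0, 2, 0); (4, 0, 0, 0, 0, 0); (0, 0, 0, 3, 0, 0))
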